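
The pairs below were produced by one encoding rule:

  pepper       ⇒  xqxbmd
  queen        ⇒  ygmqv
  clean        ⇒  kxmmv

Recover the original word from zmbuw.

Shifts by position in pepper: pos 0: p→x (+8), pos 1: e→q (+12), pos 2: p→x (+8), pos 3: p→b (+12) — repeating every 2. It's a Vigenère-style cipher with numeric key [8,12]: position i shifts by key[i mod 2].
Reversing it on zmbuw: z−8=r, m−12=a, b−8=t, u−12=i, w−8=o.

ratio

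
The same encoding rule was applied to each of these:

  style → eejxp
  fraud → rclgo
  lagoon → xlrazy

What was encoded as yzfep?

It's a Vigenère-style cipher with numeric key [12,11,11]: position i shifts by key[i mod 3].
Reversing it on yzfep: y−12=m, z−11=o, f−11=u, e−12=s, p−11=e.

mouse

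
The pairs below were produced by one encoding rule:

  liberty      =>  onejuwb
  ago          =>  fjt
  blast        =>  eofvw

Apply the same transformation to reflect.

ujiojfw

Vowels shift forward by 5 and consonants shift forward by 3.
On reflect: r(cons)+3=u, e(vowel)+5=j, f(cons)+3=i, l(cons)+3=o, e(vowel)+5=j, c(cons)+3=f, t(cons)+3=w.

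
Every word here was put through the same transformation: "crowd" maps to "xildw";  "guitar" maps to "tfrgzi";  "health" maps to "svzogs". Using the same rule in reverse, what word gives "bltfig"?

Each pair mirrors across the alphabet (c↔x, r↔i, o↔l): positions sum to 25. Letters are reflected about the middle of the alphabet (position → 25−position): Atbash.
Reversing it on bltfig: b↔y, l↔o, t↔g, f↔u, i↔r, g↔t.

yogurt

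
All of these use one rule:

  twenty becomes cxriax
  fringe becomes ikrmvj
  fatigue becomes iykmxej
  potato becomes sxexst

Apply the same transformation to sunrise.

The word is reversed, then every letter is shifted forward by 4.
Applying it to sunrise: reverse → esirnus; then shift: e+4=i, s+4=w, i+4=m, r+4=v, n+4=r, u+4=y, s+4=w.

iwmvryw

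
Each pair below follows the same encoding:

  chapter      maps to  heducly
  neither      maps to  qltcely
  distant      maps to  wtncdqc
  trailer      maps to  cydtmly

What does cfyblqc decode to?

c(2)→h(7) and h(7)→e(4) fit y≡15x+3 (mod 26); the inverse of 15 mod 26 is 7. This is an affine cipher: with a=0,…,z=25, each position x becomes (15x+3) mod 26.
Decoding cfyblqc: c(2)→7·(2−3)≡19=t; f(5)→7·(5−3)≡14=o; y(24)→7·(24−3)≡17=r; b(1)→7·(1−3)≡12=m; l(11)→7·(11−3)≡4=e; q(16)→7·(16−3)≡13=n; c(2)→7·(2−3)≡19=t (all mod 26).

torment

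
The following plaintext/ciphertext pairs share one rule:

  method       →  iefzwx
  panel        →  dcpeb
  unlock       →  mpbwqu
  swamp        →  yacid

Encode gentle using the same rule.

m(12)→i(8) and e(4)→e(4) fit y≡7x+2 (mod 26); the inverse of 7 mod 26 is 15. Treating letters as 0–25, the rule is x ↦ 7x + 2 (mod 26).
On gentle: g(6)→7·6+2≡18=s; e(4)→7·4+2≡4=e; n(13)→7·13+2≡15=p; t(19)→7·19+2≡5=f; l(11)→7·11+2≡1=b; e(4)→7·4+2≡4=e (all mod 26).

sepfbe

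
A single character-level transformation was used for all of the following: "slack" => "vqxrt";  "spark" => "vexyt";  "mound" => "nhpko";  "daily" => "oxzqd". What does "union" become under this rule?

Each letter's alphabet position (a=0..z=25) is mapped through 23·x+23 mod 26 — an affine cipher.
On union: u(20)→23·20+23≡15=p; n(13)→23·13+23≡10=k; i(8)→23·8+23≡25=z; o(14)→23·14+23≡7=h; n(13)→23·13+23≡10=k (all mod 26).

pkzhk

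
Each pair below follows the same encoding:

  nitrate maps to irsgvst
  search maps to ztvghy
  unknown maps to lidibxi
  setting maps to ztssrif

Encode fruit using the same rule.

Each letter's alphabet position (a=0..z=25) is mapped through 19·x+21 mod 26 — an affine cipher.
For fruit: f(5)→19·5+21≡12=m; r(17)→19·17+21≡6=g; u(20)→19·20+21≡11=l; i(8)→19·8+21≡17=r; t(19)→19·19+21≡18=s (all mod 26).

mglrs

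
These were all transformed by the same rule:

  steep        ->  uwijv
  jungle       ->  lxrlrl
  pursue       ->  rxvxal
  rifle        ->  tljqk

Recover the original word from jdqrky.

Letter i (0-indexed) is shifted by i+2, so successive shifts are 2, 3, 4, ….
Undoing it on jdqrky: j−2=h, d−3=a, q−4=m, r−5=m, k−6=e, y−7=r.

hammer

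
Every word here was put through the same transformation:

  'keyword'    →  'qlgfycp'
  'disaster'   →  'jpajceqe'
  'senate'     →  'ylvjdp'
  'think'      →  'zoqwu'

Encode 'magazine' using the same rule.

In keyword: k→q is +6, e→l is +7, y→g is +8, w→f is +9 — the shift increases by 1 each position. Each letter shifts forward by (position + 6), i.e. 6, 7, 8, … — the shift grows by one for each successive letter.
Applying it to magazine: m+6=s, a+7=h, g+8=o, a+9=j, z+10=j, i+11=t, n+12=z, e+13=r.

shojjtzr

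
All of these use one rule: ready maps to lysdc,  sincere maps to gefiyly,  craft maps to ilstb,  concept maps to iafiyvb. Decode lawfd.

r(17)→l(11) and e(4)→y(24) fit y≡21x+18 (mod 26); the inverse of 21 mod 26 is 5. This is an affine cipher: with a=0,…,z=25, each position x becomes (21x+18) mod 26.
Undoing it on lawfd: l(11)→5·(11−18)≡17=r; a(0)→5·(0−18)≡14=o; w(22)→5·(22−18)≡20=u; f(5)→5·(5−18)≡13=n; d(3)→5·(3−18)≡3=d (all mod 26).

round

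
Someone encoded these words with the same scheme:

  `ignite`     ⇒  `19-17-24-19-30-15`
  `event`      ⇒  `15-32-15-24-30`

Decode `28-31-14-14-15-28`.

rudder

i is letter #9 and maps to 19: an offset of 10. Each letter is replaced by its alphabet position (a=1..z=26) + 10.
Reversing it on 28-31-14-14-15-28: 28→(28−10)÷1=18=r, 31→(31−10)÷1=21=u, 14→(14−10)÷1=4=d, 14→(14−10)÷1=4=d, 15→(15−10)÷1=5=e, 28→(28−10)÷1=18=r.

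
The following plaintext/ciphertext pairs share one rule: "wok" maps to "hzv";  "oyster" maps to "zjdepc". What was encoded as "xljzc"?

mayor

Compare letters: w→h is +11, o→z is +11, k→v is +11 — a constant shift. Every letter moves 11 places later in the alphabet, wrapping around z→a.
Decoding xljzc: x−11=m, l−11=a, j−11=y, z−11=o, c−11=r.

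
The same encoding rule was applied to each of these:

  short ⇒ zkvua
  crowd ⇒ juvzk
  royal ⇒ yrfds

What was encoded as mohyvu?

flavor

Shifts by position in short: pos 0: s→z (+7), pos 1: h→k (+3), pos 2: o→v (+7), pos 3: r→u (+3) — repeating every 2. A repeating key of period 2 is used — shifts +7, +3 over and over.
Decoding mohyvu: m−7=f, o−3=l, h−7=a, y−3=v, v−7=o, u−3=r.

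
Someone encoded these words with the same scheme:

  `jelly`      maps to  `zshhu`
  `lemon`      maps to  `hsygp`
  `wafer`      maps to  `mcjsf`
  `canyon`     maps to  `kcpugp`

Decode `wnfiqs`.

j(9)→z(25) and e(4)→s(18) fit y≡17x+2 (mod 26); the inverse of 17 mod 26 is 23. Treating letters as 0–25, the rule is x ↦ 17x + 2 (mod 26).
Undoing it on wnfiqs: w(22)→23·(22−2)≡18=s; n(13)→23·(13−2)≡19=t; f(5)→23·(5−2)≡17=r; i(8)→23·(8−2)≡8=i; q(16)→23·(16−2)≡10=k; s(18)→23·(18−2)≡4=e (all mod 26).

strike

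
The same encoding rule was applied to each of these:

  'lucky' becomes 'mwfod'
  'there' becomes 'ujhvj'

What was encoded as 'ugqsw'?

tenor

In lucky: l→m is +1, u→w is +2, c→f is +3, k→o is +4 — the shift increases by 1 each position. The shift increases by 1 at each position, starting from +1: 1, 2, 3, ….
Undoing it on ugqsw: u−1=t, g−2=e, q−3=n, s−4=o, w−5=r.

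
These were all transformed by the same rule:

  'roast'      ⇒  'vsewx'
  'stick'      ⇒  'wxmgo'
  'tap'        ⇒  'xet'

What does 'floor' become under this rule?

jpssv

Compare letters: r→v is +4, o→s is +4, a→e is +4 — a constant shift. Every letter moves 4 places later in the alphabet, wrapping around z→a.
For floor: f+4=j, l+4=p, o+4=s, o+4=s, r+4=v.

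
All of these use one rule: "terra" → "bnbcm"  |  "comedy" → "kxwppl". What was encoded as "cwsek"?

In terra: t→b is +8, e→n is +9, r→b is +10, r→c is +11 — the shift increases by 1 each position. The shift increases by 1 at each position, starting from +8: 8, 9, 10, ….
Reversing it on cwsek: c−8=u, w−9=n, s−10=i, e−11=t, k−12=y.

unity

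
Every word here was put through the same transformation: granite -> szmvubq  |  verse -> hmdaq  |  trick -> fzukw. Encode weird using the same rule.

The shifts repeat in a cycle of length 2: positions 0,1,… shift by +12, +8, then the pattern repeats.
Applying it to weird: w+12=i, e+8=m, i+12=u, r+8=z, d+12=p.

imuzp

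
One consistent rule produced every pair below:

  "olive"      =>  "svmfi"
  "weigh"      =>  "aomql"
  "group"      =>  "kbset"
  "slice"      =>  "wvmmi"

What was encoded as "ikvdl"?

earth

Shifts by position in olive: pos 0: o→s (+4), pos 1: l→v (+10), pos 2: i→m (+4), pos 3: v→f (+10) — repeating every 2. The shifts repeat in a cycle of length 2: positions 0,1,… shift by +4, +10, then the pattern repeats.
Undoing it on ikvdl: i−4=e, k−10=a, v−4=r, d−10=t, l−4=h.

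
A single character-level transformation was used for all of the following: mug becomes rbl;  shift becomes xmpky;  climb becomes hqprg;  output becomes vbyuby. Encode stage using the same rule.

The shift depends on letter class: consonant m→r is +5, but vowel u→b is +7. Vowels shift forward by 7 and consonants shift forward by 5.
Applying it to stage: s(cons)+5=x, t(cons)+5=y, a(vowel)+7=h, g(cons)+5=l, e(vowel)+7=l.

xyhll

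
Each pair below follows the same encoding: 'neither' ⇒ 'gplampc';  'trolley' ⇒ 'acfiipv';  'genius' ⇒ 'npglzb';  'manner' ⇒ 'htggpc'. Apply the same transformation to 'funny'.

This is an affine cipher: with a=0,…,z=25, each position x becomes (25x+19) mod 26.
On funny: f(5)→25·5+19≡14=o; u(20)→25·20+19≡25=z; n(13)→25·13+19≡6=g; n(13)→25·13+19≡6=g; y(24)→25·24+19≡21=v (all mod 26).

ozggv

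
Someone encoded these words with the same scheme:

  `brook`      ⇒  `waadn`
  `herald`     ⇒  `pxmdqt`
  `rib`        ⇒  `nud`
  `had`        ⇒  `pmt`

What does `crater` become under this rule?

dqfmdo

Two steps: reverse the string, then apply a Caesar shift of +12.
For crater: reverse → retarc; then shift: r+12=d, e+12=q, t+12=f, a+12=m, r+12=d, c+12=o.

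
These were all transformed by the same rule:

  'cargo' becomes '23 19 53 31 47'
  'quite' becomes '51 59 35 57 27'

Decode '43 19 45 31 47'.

c(#3)→23 and a(#1)→19: differences scale by 2, so n = 2·pos + 17. The formula is n = 2×(alphabet index, a=1) + 17.
Undoing it on 43 19 45 31 47: 43→(43−17)÷2=13=m, 19→(19−17)÷2=1=a, 45→(45−17)÷2=14=n, 31→(31−17)÷2=7=g, 47→(47−17)÷2=15=o.

mango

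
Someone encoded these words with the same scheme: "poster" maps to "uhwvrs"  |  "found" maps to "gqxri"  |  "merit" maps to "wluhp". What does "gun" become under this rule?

qxj

The output letters match the input read backwards, each shifted +3: poster reversed is retsop. Two steps: reverse the string, then apply a Caesar shift of +3.
For gun: reverse → nug; then shift: n+3=q, u+3=x, g+3=j.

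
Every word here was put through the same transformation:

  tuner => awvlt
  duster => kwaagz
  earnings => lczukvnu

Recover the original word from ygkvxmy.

A repeating key of period 3 is used — shifts +7, +2, +8 over and over.
Reversing it on ygkvxmy: y−7=r, g−2=e, k−8=c, v−7=o, x−2=v, m−8=e, y−7=r.

recover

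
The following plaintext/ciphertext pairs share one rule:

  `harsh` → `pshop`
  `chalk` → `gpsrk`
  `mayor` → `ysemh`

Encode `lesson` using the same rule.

h(7)→p(15) and a(0)→s(18) fit y≡7x+18 (mod 26); the inverse of 7 mod 26 is 15. This is an affine cipher: with a=0,…,z=25, each position x becomes (7x+18) mod 26.
On lesson: l(11)→7·11+18≡17=r; e(4)→7·4+18≡20=u; s(18)→7·18+18≡14=o; s(18)→7·18+18≡14=o; o(14)→7·14+18≡12=m; n(13)→7·13+18≡5=f (all mod 26).

ruoomf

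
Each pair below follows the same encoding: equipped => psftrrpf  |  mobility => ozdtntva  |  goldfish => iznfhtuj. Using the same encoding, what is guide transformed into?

The shift depends on letter class: consonant q→s is +2, but vowel e→p is +11. Two shifts are in play — +11 for a/e/i/o/u, +2 for every other letter.
Applying it to guide: g(cons)+2=i, u(vowel)+11=f, i(vowel)+11=t, d(cons)+2=f, e(vowel)+11=p.

iftfp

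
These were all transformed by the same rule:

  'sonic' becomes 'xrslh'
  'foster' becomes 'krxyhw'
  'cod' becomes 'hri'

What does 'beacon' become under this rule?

ghdhrs

Vowels shift forward by 3 and consonants shift forward by 5.
On beacon: b(cons)+5=g, e(vowel)+3=h, a(vowel)+3=d, c(cons)+5=h, o(vowel)+3=r, n(cons)+5=s.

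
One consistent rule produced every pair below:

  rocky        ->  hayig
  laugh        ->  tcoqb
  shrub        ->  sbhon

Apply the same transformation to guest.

Each letter's alphabet position (a=0..z=25) is mapped through 11·x+2 mod 26 — an affine cipher.
On guest: g(6)→11·6+2≡16=q; u(20)→11·20+2≡14=o; e(4)→11·4+2≡20=u; s(18)→11·18+2≡18=s; t(19)→11·19+2≡3=d (all mod 26).

qousd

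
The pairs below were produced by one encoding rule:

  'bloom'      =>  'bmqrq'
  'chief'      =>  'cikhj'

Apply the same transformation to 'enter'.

In bloom: b→b is +0, l→m is +1, o→q is +2, o→r is +3 — the shift increases by 1 each position. Each letter shifts forward by its position index (0, 1, 2, …) — the shift grows by one for each successive letter.
For enter: e+0=e, n+1=o, t+2=v, e+3=h, r+4=v.

eovhv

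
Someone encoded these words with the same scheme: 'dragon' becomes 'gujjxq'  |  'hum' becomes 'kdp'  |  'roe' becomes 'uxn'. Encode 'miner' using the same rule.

prqnu

The rule splits by letter class: vowels +9, consonants +3.
Applying it to miner: m(cons)+3=p, i(vowel)+9=r, n(cons)+3=q, e(vowel)+9=n, r(cons)+3=u.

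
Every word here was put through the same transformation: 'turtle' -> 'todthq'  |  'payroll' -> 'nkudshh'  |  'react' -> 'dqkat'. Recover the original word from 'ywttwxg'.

sitting

This is an affine cipher: with a=0,…,z=25, each position x becomes (21x+10) mod 26.
Decoding ywttwxg: y(24)→5·(24−10)≡18=s; w(22)→5·(22−10)≡8=i; t(19)→5·(19−10)≡19=t; t(19)→5·(19−10)≡19=t; w(22)→5·(22−10)≡8=i; x(23)→5·(23−10)≡13=n; g(6)→5·(6−10)≡6=g (all mod 26).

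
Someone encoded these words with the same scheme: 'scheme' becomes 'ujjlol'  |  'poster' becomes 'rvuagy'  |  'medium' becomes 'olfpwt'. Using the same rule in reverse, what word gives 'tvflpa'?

Shifts by position in scheme: pos 0: s→u (+2), pos 1: c→j (+7), pos 2: h→j (+2), pos 3: e→l (+7) — repeating every 2. It's a Vigenère-style cipher with numeric key [2,7]: position i shifts by key[i mod 2].
Reversing it on tvflpa: t−2=r, v−7=o, f−2=d, l−7=e, p−2=n, a−7=t.

rodent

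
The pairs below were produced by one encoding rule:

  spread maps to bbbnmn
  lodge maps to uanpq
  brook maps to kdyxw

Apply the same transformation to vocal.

Shifts by position in spread: pos 0: s→b (+9), pos 1: p→b (+12), pos 2: r→b (+10), pos 3: e→n (+9), pos 4: a→m (+12), pos 5: d→n (+10) — repeating every 3. A repeating key of period 3 is used — shifts +9, +12, +10 over and over.
For vocal: v+9=e, o+12=a, c+10=m, a+9=j, l+12=x.

eamjx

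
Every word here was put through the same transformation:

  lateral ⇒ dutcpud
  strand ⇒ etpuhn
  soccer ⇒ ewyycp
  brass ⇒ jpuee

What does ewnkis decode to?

l(11)→d(3) and a(0)→u(20) fit y≡15x+20 (mod 26); the inverse of 15 mod 26 is 7. Each letter's alphabet position (a=0..z=25) is mapped through 15·x+20 mod 26 — an affine cipher.
Decoding ewnkis: e(4)→7·(4−20)≡18=s; w(22)→7·(22−20)≡14=o; n(13)→7·(13−20)≡3=d; k(10)→7·(10−20)≡8=i; i(8)→7·(8−20)≡20=u; s(18)→7·(18−20)≡12=m (all mod 26).

sodium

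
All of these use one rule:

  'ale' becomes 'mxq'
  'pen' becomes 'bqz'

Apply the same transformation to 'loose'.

Compare letters: a→m is +12, l→x is +12, e→q is +12 — a constant shift. It's a constant shift of +12 (ROT12).
Applying it to loose: l+12=x, o+12=a, o+12=a, s+12=e, e+12=q.

xaaeq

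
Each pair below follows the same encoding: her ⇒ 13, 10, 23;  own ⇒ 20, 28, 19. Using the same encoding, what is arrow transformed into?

6, 23, 23, 20, 28

h is letter #8 and maps to 13: an offset of 5. Letters become their 1-based position plus 5 (so a→6, b→7, …).
For arrow: a=1→6, r=18→23, r=18→23, o=15→20, w=23→28.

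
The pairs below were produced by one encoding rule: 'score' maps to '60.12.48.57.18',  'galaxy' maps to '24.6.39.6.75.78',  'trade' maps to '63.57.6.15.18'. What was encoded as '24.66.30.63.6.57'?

guitar

s(#19)→60 and c(#3)→12: differences scale by 3, so n = 3·pos + 3. Each letter becomes 3×(its alphabet position, a=1..z=26) + 3.
Undoing it on 24.66.30.63.6.57: 24→(24−3)÷3=7=g, 66→(66−3)÷3=21=u, 30→(30−3)÷3=9=i, 63→(63−3)÷3=20=t, 6→(6−3)÷3=1=a, 57→(57−3)÷3=18=r.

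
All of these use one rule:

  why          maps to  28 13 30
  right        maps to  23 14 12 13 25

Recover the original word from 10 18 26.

w is letter #23 and maps to 28: an offset of 5. The number is (letter's place in the alphabet, a=1) + 5.
Reversing it on 10 18 26: 10→(10−5)÷1=5=e, 18→(18−5)÷1=13=m, 26→(26−5)÷1=21=u.

emu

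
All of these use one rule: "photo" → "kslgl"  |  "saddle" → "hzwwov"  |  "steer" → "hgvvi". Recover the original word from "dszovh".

whales

Each letter is replaced by its mirror in the alphabet: a↔z, b↔y, c↔x, and so on (the Atbash cipher).
Decoding dszovh: d↔w, s↔h, z↔a, o↔l, v↔e, h↔s.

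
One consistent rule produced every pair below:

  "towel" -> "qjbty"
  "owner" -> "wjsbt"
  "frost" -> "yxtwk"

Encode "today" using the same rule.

dfity

The output letters match the input read backwards, each shifted +5: towel reversed is lewot. The word is reversed, then every letter is shifted forward by 5.
Applying it to today: reverse → yadot; then shift: y+5=d, a+5=f, d+5=i, o+5=t, t+5=y.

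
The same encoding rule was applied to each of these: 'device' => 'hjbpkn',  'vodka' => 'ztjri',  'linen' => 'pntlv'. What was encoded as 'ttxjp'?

The shift increases by 1 at each position, starting from +4: 4, 5, 6, ….
Undoing it on ttxjp: t−4=p, t−5=o, x−6=r, j−7=c, p−8=h.

porch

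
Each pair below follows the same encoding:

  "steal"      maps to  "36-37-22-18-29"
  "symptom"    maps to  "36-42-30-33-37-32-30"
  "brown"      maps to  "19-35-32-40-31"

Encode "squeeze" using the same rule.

36-34-38-22-22-43-22

s is letter #19 and maps to 36: an offset of 17. The number is (letter's place in the alphabet, a=1) + 17.
Applying it to squeeze: s=19→36, q=17→34, u=21→38, e=5→22, e=5→22, z=26→43, e=5→22.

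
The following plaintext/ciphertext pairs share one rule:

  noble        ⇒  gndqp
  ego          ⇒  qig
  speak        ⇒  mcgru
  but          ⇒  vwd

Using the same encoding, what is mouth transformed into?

The output letters match the input read backwards, each shifted +2: noble reversed is elbon. The word is reversed, then every letter is shifted forward by 2.
For mouth: reverse → htuom; then shift: h+2=j, t+2=v, u+2=w, o+2=q, m+2=o.

jvwqo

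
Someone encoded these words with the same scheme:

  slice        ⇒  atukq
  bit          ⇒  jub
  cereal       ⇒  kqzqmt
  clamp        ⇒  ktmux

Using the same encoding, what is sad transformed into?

aml

Vowels shift forward by 12 and consonants shift forward by 8.
Applying it to sad: s(cons)+8=a, a(vowel)+12=m, d(cons)+8=l.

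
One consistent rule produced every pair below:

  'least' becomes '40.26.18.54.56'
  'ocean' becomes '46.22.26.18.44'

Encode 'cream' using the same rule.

l(#12)→40 and e(#5)→26: differences scale by 2, so n = 2·pos + 16. The formula is n = 2×(alphabet index, a=1) + 16.
For cream: c=3→22, r=18→52, e=5→26, a=1→18, m=13→42.

22.52.26.18.42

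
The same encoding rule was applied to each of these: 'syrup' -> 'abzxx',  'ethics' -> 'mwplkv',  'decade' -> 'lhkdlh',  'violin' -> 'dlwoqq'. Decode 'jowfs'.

block

Shifts by position in syrup: pos 0: s→a (+8), pos 1: y→b (+3), pos 2: r→z (+8), pos 3: u→x (+3) — repeating every 2. It's a Vigenère-style cipher with numeric key [8,3]: position i shifts by key[i mod 2].
Undoing it on jowfs: j−8=b, o−3=l, w−8=o, f−3=c, s−8=k.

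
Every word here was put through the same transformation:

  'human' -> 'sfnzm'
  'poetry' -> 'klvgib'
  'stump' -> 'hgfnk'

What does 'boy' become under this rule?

Letters are reflected about the middle of the alphabet (position → 25−position): Atbash.
Applying it to boy: b↔y, o↔l, y↔b.

ylb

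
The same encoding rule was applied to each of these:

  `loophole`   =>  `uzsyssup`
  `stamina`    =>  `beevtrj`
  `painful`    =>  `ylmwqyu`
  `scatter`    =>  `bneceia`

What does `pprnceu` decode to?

general

Shifts by position in loophole: pos 0: l→u (+9), pos 1: o→z (+11), pos 2: o→s (+4), pos 3: p→y (+9), pos 4: h→s (+11), pos 5: o→s (+4) — repeating every 3. The shifts repeat in a cycle of length 3: positions 0,1,… shift by +9, +11, +4, then the pattern repeats.
Decoding pprnceu: p−9=g, p−11=e, r−4=n, n−9=e, c−11=r, e−4=a, u−9=l.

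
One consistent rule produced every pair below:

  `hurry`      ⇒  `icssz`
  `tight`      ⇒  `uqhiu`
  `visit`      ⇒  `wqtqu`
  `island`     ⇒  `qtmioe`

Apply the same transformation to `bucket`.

The shift depends on letter class: consonant h→i is +1, but vowel u→c is +8. Vowels shift forward by 8 and consonants shift forward by 1.
For bucket: b(cons)+1=c, u(vowel)+8=c, c(cons)+1=d, k(cons)+1=l, e(vowel)+8=m, t(cons)+1=u.

ccdlmu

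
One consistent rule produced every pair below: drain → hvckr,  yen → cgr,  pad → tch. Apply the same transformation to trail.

xvckp

Two shifts are in play — +2 for a/e/i/o/u, +4 for every other letter.
On trail: t(cons)+4=x, r(cons)+4=v, a(vowel)+2=c, i(vowel)+2=k, l(cons)+4=p.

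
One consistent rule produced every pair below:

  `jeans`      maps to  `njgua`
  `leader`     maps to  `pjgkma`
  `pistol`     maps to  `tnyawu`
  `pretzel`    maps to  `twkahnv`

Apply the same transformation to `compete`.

The shift increases by 1 at each position, starting from +4: 4, 5, 6, ….
On compete: c+4=g, o+5=t, m+6=s, p+7=w, e+8=m, t+9=c, e+10=o.

gtswmco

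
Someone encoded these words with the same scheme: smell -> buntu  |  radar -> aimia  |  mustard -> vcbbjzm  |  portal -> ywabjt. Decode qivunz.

It's a Vigenère-style cipher with numeric key [9,8]: position i shifts by key[i mod 2].
Decoding qivunz: q−9=h, i−8=a, v−9=m, u−8=m, n−9=e, z−8=r.

hammer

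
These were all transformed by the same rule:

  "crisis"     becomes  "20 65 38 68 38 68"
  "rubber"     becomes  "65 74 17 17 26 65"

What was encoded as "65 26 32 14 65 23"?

c(#3)→20 and r(#18)→65: differences scale by 3, so n = 3·pos + 11. With a=1..z=26, the number is 3·pos + 11.
Decoding 65 26 32 14 65 23: 65→(65−11)÷3=18=r, 26→(26−11)÷3=5=e, 32→(32−11)÷3=7=g, 14→(14−11)÷3=1=a, 65→(65−11)÷3=18=r, 23→(23−11)÷3=4=d.

regard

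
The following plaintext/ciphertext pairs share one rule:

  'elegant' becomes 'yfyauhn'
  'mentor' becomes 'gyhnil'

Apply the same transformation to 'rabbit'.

luvvcn

Compare letters: e→y is +20, l→f is +20, e→y is +20 — a constant shift. Every letter moves 20 places later in the alphabet, wrapping around z→a.
On rabbit: r+20=l, a+20=u, b+20=v, b+20=v, i+20=c, t+20=n.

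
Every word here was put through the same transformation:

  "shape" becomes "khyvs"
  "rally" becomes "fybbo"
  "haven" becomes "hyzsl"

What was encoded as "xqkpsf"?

foster

s(18)→k(10) and h(7)→h(7) fit y≡5x+24 (mod 26); the inverse of 5 mod 26 is 21. This is an affine cipher: with a=0,…,z=25, each position x becomes (5x+24) mod 26.
Decoding xqkpsf: x(23)→21·(23−24)≡5=f; q(16)→21·(16−24)≡14=o; k(10)→21·(10−24)≡18=s; p(15)→21·(15−24)≡19=t; s(18)→21·(18−24)≡4=e; f(5)→21·(5−24)≡17=r (all mod 26).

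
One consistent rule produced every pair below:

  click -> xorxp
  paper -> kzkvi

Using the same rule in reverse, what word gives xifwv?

Each pair mirrors across the alphabet (c↔x, l↔o, i↔r): positions sum to 25. Each letter is replaced by its mirror in the alphabet: a↔z, b↔y, c↔x, and so on (the Atbash cipher).
Undoing it on xifwv: x↔c, i↔r, f↔u, w↔d, v↔e.

crude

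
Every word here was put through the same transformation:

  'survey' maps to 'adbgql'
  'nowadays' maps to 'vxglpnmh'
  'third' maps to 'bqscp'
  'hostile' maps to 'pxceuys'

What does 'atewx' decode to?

skull

Each letter shifts forward by (position + 8), i.e. 8, 9, 10, … — the shift grows by one for each successive letter.
Decoding atewx: a−8=s, t−9=k, e−10=u, w−11=l, x−12=l.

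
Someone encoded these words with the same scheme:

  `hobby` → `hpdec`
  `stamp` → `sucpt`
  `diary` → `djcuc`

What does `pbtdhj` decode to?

Letter i (0-indexed) is shifted by i+0, so successive shifts are 0, 1, 2, ….
Reversing it on pbtdhj: p−0=p, b−1=a, t−2=r, d−3=a, h−4=d, j−5=e.

parade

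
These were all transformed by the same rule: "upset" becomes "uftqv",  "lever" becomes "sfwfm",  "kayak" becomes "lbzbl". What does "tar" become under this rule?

The output letters match the input read backwards, each shifted +1: upset reversed is tespu. Two steps: reverse the string, then apply a Caesar shift of +1.
Applying it to tar: reverse → rat; then shift: r+1=s, a+1=b, t+1=u.

sbu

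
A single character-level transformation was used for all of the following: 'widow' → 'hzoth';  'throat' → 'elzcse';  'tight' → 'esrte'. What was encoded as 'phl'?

Read the word backwards and shift each letter +11.
Reversing it on phl: shift back: p−11=e, h−11=w, l−11=a → ewa; then reverse → awe.

awe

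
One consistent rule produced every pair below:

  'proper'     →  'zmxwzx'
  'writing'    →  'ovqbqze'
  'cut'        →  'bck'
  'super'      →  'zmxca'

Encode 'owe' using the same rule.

mew

The output letters match the input read backwards, each shifted +8: proper reversed is reporp. Two steps: reverse the string, then apply a Caesar shift of +8.
On owe: reverse → ewo; then shift: e+8=m, w+8=e, o+8=w.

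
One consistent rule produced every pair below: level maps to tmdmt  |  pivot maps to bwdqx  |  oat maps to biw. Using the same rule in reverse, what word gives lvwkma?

second

The output letters match the input read backwards, each shifted +8: level reversed is level. Two steps: reverse the string, then apply a Caesar shift of +8.
Reversing it on lvwkma: shift back: l−8=d, v−8=n, w−8=o, k−8=c, m−8=e, a−8=s → dnoces; then reverse → second.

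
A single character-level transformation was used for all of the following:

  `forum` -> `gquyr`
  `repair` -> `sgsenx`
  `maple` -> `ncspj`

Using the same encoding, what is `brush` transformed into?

In forum: f→g is +1, o→q is +2, r→u is +3, u→y is +4 — the shift increases by 1 each position. Letter i (0-indexed) is shifted by i+1, so successive shifts are 1, 2, 3, ….
For brush: b+1=c, r+2=t, u+3=x, s+4=w, h+5=m.

ctxwm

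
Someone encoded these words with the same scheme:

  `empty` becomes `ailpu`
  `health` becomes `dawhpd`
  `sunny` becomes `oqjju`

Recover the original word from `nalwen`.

Compare letters: e→a is +22, m→i is +22, p→l is +22 — a constant shift. This is a Caesar cipher with shift 22.
Decoding nalwen: n−22=r, a−22=e, l−22=p, w−22=a, e−22=i, n−22=r.

repair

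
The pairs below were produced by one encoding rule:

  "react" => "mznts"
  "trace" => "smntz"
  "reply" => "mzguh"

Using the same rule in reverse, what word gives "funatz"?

glance

r(17)→m(12) and e(4)→z(25) fit y≡3x+13 (mod 26); the inverse of 3 mod 26 is 9. Treating letters as 0–25, the rule is x ↦ 3x + 13 (mod 26).
Decoding funatz: f(5)→9·(5−13)≡6=g; u(20)→9·(20−13)≡11=l; n(13)→9·(13−13)≡0=a; a(0)→9·(0−13)≡13=n; t(19)→9·(19−13)≡2=c; z(25)→9·(25−13)≡4=e (all mod 26).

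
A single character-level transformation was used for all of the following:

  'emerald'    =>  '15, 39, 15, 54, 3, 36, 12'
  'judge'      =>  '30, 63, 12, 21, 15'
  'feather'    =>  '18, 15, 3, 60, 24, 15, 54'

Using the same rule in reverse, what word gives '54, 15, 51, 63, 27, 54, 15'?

require

e(#5)→15 and m(#13)→39: differences scale by 3, so n = 3·pos + 0. The formula is n = 3×(alphabet index, a=1).
Reversing it on 54, 15, 51, 63, 27, 54, 15: 54→(54−0)÷3=18=r, 15→(15−0)÷3=5=e, 51→(51−0)÷3=17=q, 63→(63−0)÷3=21=u, 27→(27−0)÷3=9=i, 54→(54−0)÷3=18=r, 15→(15−0)÷3=5=e.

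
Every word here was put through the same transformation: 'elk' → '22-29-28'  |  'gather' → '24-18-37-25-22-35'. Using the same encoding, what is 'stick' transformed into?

Each letter is replaced by its alphabet position (a=1..z=26) + 17.
On stick: s=19→36, t=20→37, i=9→26, c=3→20, k=11→28.

36-37-26-20-28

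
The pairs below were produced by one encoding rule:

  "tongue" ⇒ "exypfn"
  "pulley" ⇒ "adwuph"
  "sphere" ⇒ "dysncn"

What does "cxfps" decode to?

rough

Shifts by position in tongue: pos 0: t→e (+11), pos 1: o→x (+9), pos 2: n→y (+11), pos 3: g→p (+9) — repeating every 2. It's a Vigenère-style cipher with numeric key [11,9]: position i shifts by key[i mod 2].
Decoding cxfps: c−11=r, x−9=o, f−11=u, p−9=g, s−11=h.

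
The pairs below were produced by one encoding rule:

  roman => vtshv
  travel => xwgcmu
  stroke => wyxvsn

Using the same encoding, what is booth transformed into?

ftuap

In roman: r→v is +4, o→t is +5, m→s is +6, a→h is +7 — the shift increases by 1 each position. The shift increases by 1 at each position, starting from +4: 4, 5, 6, ….
Applying it to booth: b+4=f, o+5=t, o+6=u, t+7=a, h+8=p.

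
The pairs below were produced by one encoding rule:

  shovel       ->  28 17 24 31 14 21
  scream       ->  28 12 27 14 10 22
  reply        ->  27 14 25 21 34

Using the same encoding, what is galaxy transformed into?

16 10 21 10 33 34

s is letter #19 and maps to 28: an offset of 9. Letters become their 1-based position plus 9 (so a→10, b→11, …).
Applying it to galaxy: g=7→16, a=1→10, l=12→21, a=1→10, x=24→33, y=25→34.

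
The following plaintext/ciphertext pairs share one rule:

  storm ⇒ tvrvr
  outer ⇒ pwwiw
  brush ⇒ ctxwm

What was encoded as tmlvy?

skirt

The shift increases by 1 at each position, starting from +1: 1, 2, 3, ….
Undoing it on tmlvy: t−1=s, m−2=k, l−3=i, v−4=r, y−5=t.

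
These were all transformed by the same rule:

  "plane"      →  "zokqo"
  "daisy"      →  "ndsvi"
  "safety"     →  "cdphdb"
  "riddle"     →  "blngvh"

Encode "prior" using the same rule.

zusrb

Shifts by position in plane: pos 0: p→z (+10), pos 1: l→o (+3), pos 2: a→k (+10), pos 3: n→q (+3) — repeating every 2. A repeating key of period 2 is used — shifts +10, +3 over and over.
On prior: p+10=z, r+3=u, i+10=s, o+3=r, r+10=b.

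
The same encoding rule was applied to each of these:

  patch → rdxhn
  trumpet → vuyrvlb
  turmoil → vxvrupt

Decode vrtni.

topic

In patch: p→r is +2, a→d is +3, t→x is +4, c→h is +5 — the shift increases by 1 each position. Each letter shifts forward by (position + 2), i.e. 2, 3, 4, … — the shift grows by one for each successive letter.
Decoding vrtni: v−2=t, r−3=o, t−4=p, n−5=i, i−6=c.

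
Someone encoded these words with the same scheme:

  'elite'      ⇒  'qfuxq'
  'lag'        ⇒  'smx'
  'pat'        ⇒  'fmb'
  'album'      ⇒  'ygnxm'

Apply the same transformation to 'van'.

zmh

The output letters match the input read backwards, each shifted +12: elite reversed is etile. The word is reversed, then every letter is shifted forward by 12.
For van: reverse → nav; then shift: n+12=z, a+12=m, v+12=h.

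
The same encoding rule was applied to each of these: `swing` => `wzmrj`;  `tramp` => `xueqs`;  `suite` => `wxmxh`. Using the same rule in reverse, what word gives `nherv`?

Shifts by position in swing: pos 0: s→w (+4), pos 1: w→z (+3), pos 2: i→m (+4), pos 3: n→r (+4), pos 4: g→j (+3) — repeating every 3. The shifts repeat in a cycle of length 3: positions 0,1,… shift by +4, +3, +4, then the pattern repeats.
Decoding nherv: n−4=j, h−3=e, e−4=a, r−4=n, v−3=s.

jeans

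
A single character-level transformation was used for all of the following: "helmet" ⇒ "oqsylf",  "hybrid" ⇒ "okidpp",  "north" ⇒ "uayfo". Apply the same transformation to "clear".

Shifts by position in helmet: pos 0: h→o (+7), pos 1: e→q (+12), pos 2: l→s (+7), pos 3: m→y (+12) — repeating every 2. It's a Vigenère-style cipher with numeric key [7,12]: position i shifts by key[i mod 2].
On clear: c+7=j, l+12=x, e+7=l, a+12=m, r+7=y.

jxlmy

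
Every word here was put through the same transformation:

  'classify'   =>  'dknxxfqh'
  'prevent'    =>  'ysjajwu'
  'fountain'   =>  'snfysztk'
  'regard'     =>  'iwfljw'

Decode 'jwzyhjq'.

lecture

The output letters match the input read backwards, each shifted +5: classify reversed is yfissalc. Two steps: reverse the string, then apply a Caesar shift of +5.
Decoding jwzyhjq: shift back: j−5=e, w−5=r, z−5=u, y−5=t, h−5=c, j−5=e, q−5=l → erutcel; then reverse → lecture.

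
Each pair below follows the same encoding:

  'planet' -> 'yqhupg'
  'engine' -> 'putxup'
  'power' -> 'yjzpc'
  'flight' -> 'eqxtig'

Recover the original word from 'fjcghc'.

p(15)→y(24) and l(11)→q(16) fit y≡15x+7 (mod 26); the inverse of 15 mod 26 is 7. Each letter's alphabet position (a=0..z=25) is mapped through 15·x+7 mod 26 — an affine cipher.
Decoding fjcghc: f(5)→7·(5−7)≡12=m; j(9)→7·(9−7)≡14=o; c(2)→7·(2−7)≡17=r; g(6)→7·(6−7)≡19=t; h(7)→7·(7−7)≡0=a; c(2)→7·(2−7)≡17=r (all mod 26).

mortar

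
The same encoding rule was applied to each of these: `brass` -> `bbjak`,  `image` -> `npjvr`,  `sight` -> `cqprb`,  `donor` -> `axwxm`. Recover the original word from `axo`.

The output letters match the input read backwards, each shifted +9: brass reversed is ssarb. Read the word backwards and shift each letter +9.
Undoing it on axo: shift back: a−9=r, x−9=o, o−9=f → rof; then reverse → for.

for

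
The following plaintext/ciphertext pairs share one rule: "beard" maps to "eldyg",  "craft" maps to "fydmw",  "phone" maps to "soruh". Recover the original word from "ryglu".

order

The shifts repeat in a cycle of length 2: positions 0,1,… shift by +3, +7, then the pattern repeats.
Undoing it on ryglu: r−3=o, y−7=r, g−3=d, l−7=e, u−3=r.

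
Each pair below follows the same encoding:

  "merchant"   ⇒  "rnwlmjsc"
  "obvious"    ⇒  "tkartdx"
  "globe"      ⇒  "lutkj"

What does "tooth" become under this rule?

Shifts by position in merchant: pos 0: m→r (+5), pos 1: e→n (+9), pos 2: r→w (+5), pos 3: c→l (+9) — repeating every 2. A repeating key of period 2 is used — shifts +5, +9 over and over.
For tooth: t+5=y, o+9=x, o+5=t, t+9=c, h+5=m.

yxtcm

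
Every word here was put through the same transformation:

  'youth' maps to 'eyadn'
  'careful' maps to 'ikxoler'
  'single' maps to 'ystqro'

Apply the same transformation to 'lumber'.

reslkb

It's a Vigenère-style cipher with numeric key [6,10]: position i shifts by key[i mod 2].
On lumber: l+6=r, u+10=e, m+6=s, b+10=l, e+6=k, r+10=b.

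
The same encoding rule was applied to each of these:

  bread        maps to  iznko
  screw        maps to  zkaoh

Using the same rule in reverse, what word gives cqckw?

In bread: b→i is +7, r→z is +8, e→n is +9, a→k is +10 — the shift increases by 1 each position. The shift increases by 1 at each position, starting from +7: 7, 8, 9, ….
Reversing it on cqckw: c−7=v, q−8=i, c−9=t, k−10=a, w−11=l.

vital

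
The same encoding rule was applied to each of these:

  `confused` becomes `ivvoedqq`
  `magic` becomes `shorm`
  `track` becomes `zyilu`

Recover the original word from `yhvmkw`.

sandal

Letter i (0-indexed) is shifted by i+6, so successive shifts are 6, 7, 8, ….
Undoing it on yhvmkw: y−6=s, h−7=a, v−8=n, m−9=d, k−10=a, w−11=l.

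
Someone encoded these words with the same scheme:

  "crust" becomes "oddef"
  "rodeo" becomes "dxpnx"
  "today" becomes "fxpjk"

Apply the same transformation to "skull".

The shift depends on letter class: consonant c→o is +12, but vowel u→d is +9. Two shifts are in play — +9 for a/e/i/o/u, +12 for every other letter.
For skull: s(cons)+12=e, k(cons)+12=w, u(vowel)+9=d, l(cons)+12=x, l(cons)+12=x.

ewdxx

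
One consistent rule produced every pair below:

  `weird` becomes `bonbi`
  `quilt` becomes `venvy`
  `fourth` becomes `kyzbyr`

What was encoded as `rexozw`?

museum

Shifts by position in weird: pos 0: w→b (+5), pos 1: e→o (+10), pos 2: i→n (+5), pos 3: r→b (+10) — repeating every 2. A repeating key of period 2 is used — shifts +5, +10 over and over.
Undoing it on rexozw: r−5=m, e−10=u, x−5=s, o−10=e, z−5=u, w−10=m.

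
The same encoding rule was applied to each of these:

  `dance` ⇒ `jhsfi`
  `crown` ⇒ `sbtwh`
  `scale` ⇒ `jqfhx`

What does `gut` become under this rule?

yzl

Read the word backwards and shift each letter +5.
On gut: reverse → tug; then shift: t+5=y, u+5=z, g+5=l.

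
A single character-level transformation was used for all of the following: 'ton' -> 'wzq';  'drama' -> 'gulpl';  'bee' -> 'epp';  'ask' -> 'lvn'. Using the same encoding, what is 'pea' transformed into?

The shift depends on letter class: consonant t→w is +3, but vowel o→z is +11. Two shifts are in play — +11 for a/e/i/o/u, +3 for every other letter.
Applying it to pea: p(cons)+3=s, e(vowel)+11=p, a(vowel)+11=l.

spl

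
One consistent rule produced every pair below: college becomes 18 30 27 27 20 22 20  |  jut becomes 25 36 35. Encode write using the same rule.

38 33 24 35 20

c is letter #3 and maps to 18: an offset of 15. The number is (letter's place in the alphabet, a=1) + 15.
For write: w=23→38, r=18→33, i=9→24, t=20→35, e=5→20.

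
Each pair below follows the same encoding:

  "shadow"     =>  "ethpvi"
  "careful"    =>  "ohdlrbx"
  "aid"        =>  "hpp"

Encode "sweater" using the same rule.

The shift depends on letter class: consonant s→e is +12, but vowel a→h is +7. Vowels shift forward by 7 and consonants shift forward by 12.
Applying it to sweater: s(cons)+12=e, w(cons)+12=i, e(vowel)+7=l, a(vowel)+7=h, t(cons)+12=f, e(vowel)+7=l, r(cons)+12=d.

eilhfld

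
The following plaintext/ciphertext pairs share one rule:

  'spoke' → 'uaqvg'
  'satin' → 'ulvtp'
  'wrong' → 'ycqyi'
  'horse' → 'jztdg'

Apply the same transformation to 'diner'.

ftppt

Shifts by position in spoke: pos 0: s→u (+2), pos 1: p→a (+11), pos 2: o→q (+2), pos 3: k→v (+11) — repeating every 2. The shifts repeat in a cycle of length 2: positions 0,1,… shift by +2, +11, then the pattern repeats.
On diner: d+2=f, i+11=t, n+2=p, e+11=p, r+2=t.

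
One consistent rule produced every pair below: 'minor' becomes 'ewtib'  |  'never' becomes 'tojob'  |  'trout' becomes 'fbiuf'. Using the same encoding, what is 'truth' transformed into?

fbufh

m(12)→e(4) and i(8)→w(22) fit y≡15x+6 (mod 26); the inverse of 15 mod 26 is 7. Each letter's alphabet position (a=0..z=25) is mapped through 15·x+6 mod 26 — an affine cipher.
For truth: t(19)→15·19+6≡5=f; r(17)→15·17+6≡1=b; u(20)→15·20+6≡20=u; t(19)→15·19+6≡5=f; h(7)→15·7+6≡7=h (all mod 26).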